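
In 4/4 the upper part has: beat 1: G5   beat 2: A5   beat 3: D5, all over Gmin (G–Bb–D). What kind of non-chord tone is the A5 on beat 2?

Escape tone.

The harmony at that moment is G minor triad (G, Bb, D); A5 is not a chord tone.
It is approached by step up from G5 and left by leap down to D5.
Step in, leap out, on a weak beat — an escape tone.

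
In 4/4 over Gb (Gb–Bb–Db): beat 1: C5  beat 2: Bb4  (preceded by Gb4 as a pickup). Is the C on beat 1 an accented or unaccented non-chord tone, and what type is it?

The harmony at that moment is Gb major triad (Gb, Bb, Db); C5 is not a chord tone.
It is approached by leap up from Gb4 and left by step down to Bb4.
Leap in, step out — an appoggiatura.
It falls on the downbeat, so it is accented.

Accented appoggiatura.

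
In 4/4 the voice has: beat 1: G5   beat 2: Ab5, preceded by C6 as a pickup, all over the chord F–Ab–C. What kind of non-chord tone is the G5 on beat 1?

The harmony at that moment is F minor triad (F, Ab, C); G5 is not a chord tone.
It is approached by leap down from C6 and left by step up to Ab5.
Leap in, step out, metrically accented — an appoggiatura.

Appoggiatura.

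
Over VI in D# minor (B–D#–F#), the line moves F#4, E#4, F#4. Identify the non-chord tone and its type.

The harmony at that moment is B major triad (B, D#, F#); E#4 is not a chord tone.
It is approached by step down from F#4 and left by step up to F#4.
Step away and step back to the same note — a neighbor tone (lower neighbor).

E#4 is a neighbor tone.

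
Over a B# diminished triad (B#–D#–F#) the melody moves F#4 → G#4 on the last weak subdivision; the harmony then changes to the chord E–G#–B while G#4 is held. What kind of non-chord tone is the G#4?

The harmony at that moment is B# diminished triad (B#, D#, F#); G#4 is not a chord tone.
It is approached by step up from F#4 and then sustained as the same pitch into the next harmony.
Arriving early and becoming a chord tone when the harmony changes — an anticipation.

G#4 is an anticipation.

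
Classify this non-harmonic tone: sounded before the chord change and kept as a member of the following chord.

Approach: ahead of the chord change (typically by step), so it is dissonant against the current harmony. Departure: none — the same pitch is restated or held and is a chord tone of the new harmony.
Dissonant first, consonant once the harmony catches up: the note simply arrives early — an anticipation. (The reverse timing, consonant first and dissonant after the change, would be a suspension or retardation.)

Anticipation.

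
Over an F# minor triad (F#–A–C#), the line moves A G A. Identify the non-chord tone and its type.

The harmony at that moment is F# minor triad (F#, A, C#); G is not a chord tone.
It is approached by step down from A and left by step up to A.
Step away and step back to the same note — a neighbor tone (lower neighbor).

G is a neighbor tone.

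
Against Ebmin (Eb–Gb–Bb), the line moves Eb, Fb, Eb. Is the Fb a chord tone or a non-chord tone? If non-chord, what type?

The harmony at that moment is Eb minor triad (Eb, Gb, Bb); Fb is not a chord tone.
It is approached by step up from Eb and left by step down to Eb.
Step away and step back to the same note — a neighbor tone (upper neighbor).

Non-chord tone — a neighbor tone.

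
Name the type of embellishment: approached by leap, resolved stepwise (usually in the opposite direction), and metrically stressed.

Approach: by leap. Departure: by step. Metric position: strong.
Leap in, step out, in a metrically strong position — an appoggiatura. (It is the mirror image of the escape tone, which steps in and leaps out from a weak position.)

Appoggiatura.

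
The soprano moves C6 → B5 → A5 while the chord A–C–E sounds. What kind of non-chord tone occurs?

The harmony at that moment is A minor triad (A, C, E); B5 is not a chord tone.
It is approached by step down from C6 and left by step down to A5.
Step in, step out in the same direction — a passing tone.

B5 is a passing tone.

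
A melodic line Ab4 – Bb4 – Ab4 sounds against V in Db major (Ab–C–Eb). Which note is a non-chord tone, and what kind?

Bb4 is a neighbor tone.

The harmony at that moment is Ab major triad (Ab, C, Eb); Bb4 is not a chord tone.
It is approached by step up from Ab4 and left by step down to Ab4.
Step away and step back to the same note — a neighbor tone (upper neighbor).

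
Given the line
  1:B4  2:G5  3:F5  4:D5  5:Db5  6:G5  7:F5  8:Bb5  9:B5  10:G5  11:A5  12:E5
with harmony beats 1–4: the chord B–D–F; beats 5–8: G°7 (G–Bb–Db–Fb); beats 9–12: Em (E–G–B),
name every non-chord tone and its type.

The harmony at that moment is B diminished triad (B, D, F); G5 is not a chord tone.
It is approached by leap up from B4 and left by step down to F5.
Leap in, step out — an appoggiatura.
The harmony at that moment is G diminished seventh chord (G, Bb, Db, Fb); F5 is not a chord tone.
It is approached by step down from G5 and left by leap up to Bb5.
Step in, leap out — an escape tone.
The harmony at that moment is E minor triad (E, G, B); A5 is not a chord tone.
It is approached by step up from G5 and left by leap down to E5.
Step in, leap out — an escape tone.

G5 (beat 2) — appoggiatura; F5 (beat 7) — escape tone; A5 (beat 11) — escape tone.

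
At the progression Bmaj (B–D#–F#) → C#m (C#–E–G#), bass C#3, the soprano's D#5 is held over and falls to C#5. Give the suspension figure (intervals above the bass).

At the second chord the bass is C#3. The suspended D#5 lies a ninth above the bass; after resolving down by step to C#5, the interval above the bass becomes an octave.
Suspension figures are named by those two intervals: 9–8.

9–8 suspension.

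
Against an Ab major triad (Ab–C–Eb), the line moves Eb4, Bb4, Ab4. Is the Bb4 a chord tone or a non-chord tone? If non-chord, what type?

Non-chord tone — an appoggiatura.

The harmony at that moment is Ab major triad (Ab, C, Eb); Bb4 is not a chord tone.
It is approached by leap up from Eb4 and left by step down to Ab4.
Leap in, step out — an appoggiatura.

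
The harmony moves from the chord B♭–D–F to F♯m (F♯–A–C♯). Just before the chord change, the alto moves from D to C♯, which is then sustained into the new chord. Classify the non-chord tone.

C♯ is an anticipation.

The harmony at that moment is B♭ major triad (B♭, D, F); C♯ is not a chord tone.
It is approached by step down from D and then sustained as the same pitch into the next harmony.
Arriving early and becoming a chord tone when the harmony changes — an anticipation.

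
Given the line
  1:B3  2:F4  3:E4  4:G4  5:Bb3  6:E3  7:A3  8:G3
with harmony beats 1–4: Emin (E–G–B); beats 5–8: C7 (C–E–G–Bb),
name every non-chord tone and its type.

F4 (beat 2) — appoggiatura; A3 (beat 7) — appoggiatura.

The harmony at that moment is E minor triad (E, G, B); F4 is not a chord tone.
It is approached by leap up from B3 and left by step down to E4.
Leap in, step out — an appoggiatura.
The harmony at that moment is C dominant seventh chord (C, E, G, Bb); A3 is not a chord tone.
It is approached by leap up from E3 and left by step down to G3.
Leap in, step out — an appoggiatura.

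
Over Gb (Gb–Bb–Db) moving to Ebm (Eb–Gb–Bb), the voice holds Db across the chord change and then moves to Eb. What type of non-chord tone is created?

The harmony at that moment is Eb minor triad (Eb, Gb, Bb); Db is not a chord tone.
It is held over (the same pitch as the preceding Db) and left by step up to Eb.
Held over from the previous chord and resolving up by step — a retardation.

Db is a retardation.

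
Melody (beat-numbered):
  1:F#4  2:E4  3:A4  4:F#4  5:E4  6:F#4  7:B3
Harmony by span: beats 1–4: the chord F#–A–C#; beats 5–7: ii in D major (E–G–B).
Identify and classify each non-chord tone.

E4 (beat 2) — escape tone; F#4 (beat 6) — escape tone.

The harmony at that moment is F# minor triad (F#, A, C#); E4 is not a chord tone.
It is approached by step down from F#4 and left by leap up to A4.
Step in, leap out — an escape tone.
The harmony at that moment is E minor triad (E, G, B); F#4 is not a chord tone.
It is approached by step up from E4 and left by leap down to B3.
Step in, leap out — an escape tone.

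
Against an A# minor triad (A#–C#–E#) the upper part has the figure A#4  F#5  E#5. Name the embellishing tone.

The harmony at that moment is A# minor triad (A#, C#, E#); F#5 is not a chord tone.
It is approached by leap up from A#4 and left by step down to E#5.
Leap in, step out — an appoggiatura.

F#5 is an appoggiatura.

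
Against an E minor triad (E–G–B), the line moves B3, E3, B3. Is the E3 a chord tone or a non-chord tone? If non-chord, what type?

Chord tone (the root of E minor triad).

E minor triad contains E, G, B; E is the root, so it is a chord tone.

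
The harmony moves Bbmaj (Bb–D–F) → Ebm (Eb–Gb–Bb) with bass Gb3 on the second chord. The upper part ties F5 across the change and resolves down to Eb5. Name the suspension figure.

At the second chord the bass is Gb3. The suspended F5 lies a seventh above the bass; after resolving down by step to Eb5, the interval above the bass becomes a sixth.
Suspension figures are named by those two intervals: 7–6.

7–6 suspension.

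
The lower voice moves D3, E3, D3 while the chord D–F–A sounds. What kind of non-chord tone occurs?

E3 is a neighbor tone.

The harmony at that moment is D minor triad (D, F, A); E3 is not a chord tone.
It is approached by step up from D3 and left by step down to D3.
Step away and step back to the same note — a neighbor tone (upper neighbor).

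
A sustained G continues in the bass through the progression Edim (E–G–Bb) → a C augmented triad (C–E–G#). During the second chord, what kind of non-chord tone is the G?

The harmony at that moment is C augmented triad (C, E, G#); G is not a chord tone.
It is held over (the same pitch as the preceding G) and then sustained as the same pitch into the next harmony.
Sustained through a change of harmony — a pedal tone.

Pedal tone (pedal point).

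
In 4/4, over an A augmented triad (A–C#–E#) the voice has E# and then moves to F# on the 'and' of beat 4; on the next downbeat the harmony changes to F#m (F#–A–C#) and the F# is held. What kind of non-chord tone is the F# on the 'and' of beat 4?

Anticipation.

The harmony at that moment is A augmented triad (A, C#, E#); F# is not a chord tone.
It is approached by step up from E# and then sustained as the same pitch into the next harmony.
Arriving early and becoming a chord tone when the harmony changes — an anticipation.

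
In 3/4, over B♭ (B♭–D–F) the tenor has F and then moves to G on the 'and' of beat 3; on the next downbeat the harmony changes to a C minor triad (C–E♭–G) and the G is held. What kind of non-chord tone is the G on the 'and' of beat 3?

The harmony at that moment is B♭ major triad (B♭, D, F); G is not a chord tone.
It is approached by step up from F and then sustained as the same pitch into the next harmony.
Arriving early and becoming a chord tone when the harmony changes — an anticipation.

Anticipation.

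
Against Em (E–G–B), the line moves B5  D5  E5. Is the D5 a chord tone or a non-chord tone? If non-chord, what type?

The harmony at that moment is E minor triad (E, G, B); D5 is not a chord tone.
It is approached by leap down from B5 and left by step up to E5.
Leap in, step out — an appoggiatura.

Non-chord tone — an appoggiatura.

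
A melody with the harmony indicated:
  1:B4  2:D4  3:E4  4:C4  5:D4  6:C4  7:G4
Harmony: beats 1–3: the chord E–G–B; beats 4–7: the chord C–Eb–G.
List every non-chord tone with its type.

The harmony at that moment is E minor triad (E, G, B); D4 is not a chord tone.
It is approached by leap down from B4 and left by step up to E4.
Leap in, step out — an appoggiatura.
The harmony at that moment is C minor triad (C, Eb, G); D4 is not a chord tone.
It is approached by step up from C4 and left by step down to C4.
Step away and step back to the same note — a neighbor tone (upper neighbor).

D4 (beat 2) — appoggiatura; D4 (beat 5) — neighbor tone.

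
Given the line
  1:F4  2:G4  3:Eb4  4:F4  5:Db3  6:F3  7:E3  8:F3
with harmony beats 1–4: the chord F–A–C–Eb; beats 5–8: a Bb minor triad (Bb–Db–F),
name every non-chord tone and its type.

The harmony at that moment is F dominant seventh chord (F, A, C, Eb); G4 is not a chord tone.
It is approached by step up from F4 and left by leap down to Eb4.
Step in, leap out — an escape tone.
The harmony at that moment is Bb minor triad (Bb, Db, F); E3 is not a chord tone.
It is approached by step down from F3 and left by step up to F3.
Step away and step back to the same note — a neighbor tone (lower neighbor).

G4 (beat 2) — escape tone; E3 (beat 7) — neighbor tone.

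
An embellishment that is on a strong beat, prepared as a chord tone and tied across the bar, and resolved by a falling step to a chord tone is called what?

Approach: by preparation — the pitch is first a chord tone, then held (tied or repeated) while the harmony changes under it. Departure: down by step. Metric position: strong.
A prepared dissonance that resolves downward by step — a suspension. (The same figure resolving upward would be a retardation.)

Suspension.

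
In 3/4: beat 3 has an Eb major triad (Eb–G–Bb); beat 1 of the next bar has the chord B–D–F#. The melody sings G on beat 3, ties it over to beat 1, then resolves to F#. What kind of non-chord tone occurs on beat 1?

Suspension.

The harmony at that moment is B minor triad (B, D, F#); G is not a chord tone.
It is held over (the same pitch as the preceding G) and left by step down to F#.
Held over from the previous chord and resolving down by step — a suspension.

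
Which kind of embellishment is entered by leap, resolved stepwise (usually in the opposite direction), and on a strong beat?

Appoggiatura.

Approach: by leap. Departure: by step. Metric position: strong.
Leap in, step out, in a metrically strong position — an appoggiatura. (It is the mirror image of the escape tone, which steps in and leaps out from a weak position.)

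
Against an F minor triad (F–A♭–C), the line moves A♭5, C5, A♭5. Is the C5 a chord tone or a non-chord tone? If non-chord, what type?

F minor triad contains F, A♭, C; C is the fifth, so it is a chord tone.

Chord tone (the fifth of F minor triad).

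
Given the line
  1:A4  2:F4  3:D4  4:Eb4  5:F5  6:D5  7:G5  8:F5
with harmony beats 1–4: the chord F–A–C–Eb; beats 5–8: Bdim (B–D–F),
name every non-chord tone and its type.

The harmony at that moment is F dominant seventh chord (F, A, C, Eb); D4 is not a chord tone.
It is approached by leap down from F4 and left by step up to Eb4.
Leap in, step out — an appoggiatura.
The harmony at that moment is B diminished triad (B, D, F); G5 is not a chord tone.
It is approached by leap up from D5 and left by step down to F5.
Leap in, step out — an appoggiatura.

D4 (beat 3) — appoggiatura; G5 (beat 7) — appoggiatura.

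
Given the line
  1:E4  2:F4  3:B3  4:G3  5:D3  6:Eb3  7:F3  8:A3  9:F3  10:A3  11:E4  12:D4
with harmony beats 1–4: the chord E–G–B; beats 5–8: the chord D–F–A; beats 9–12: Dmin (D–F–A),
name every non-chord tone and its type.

F4 (beat 2) — escape tone; Eb3 (beat 6) — passing tone; E4 (beat 11) — appoggiatura.

The harmony at that moment is E minor triad (E, G, B); F4 is not a chord tone.
It is approached by step up from E4 and left by leap down to B3.
Step in, leap out — an escape tone.
The harmony at that moment is D minor triad (D, F, A); Eb3 is not a chord tone.
It is approached by step up from D3 and left by step up to F3.
Step in, step out in the same direction — a passing tone.
The harmony at that moment is D minor triad (D, F, A); E4 is not a chord tone.
It is approached by leap up from A3 and left by step down to D4.
Leap in, step out — an appoggiatura.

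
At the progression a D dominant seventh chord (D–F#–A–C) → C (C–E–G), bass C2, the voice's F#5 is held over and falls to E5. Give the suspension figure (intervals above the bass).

At the second chord the bass is C2. The suspended F#5 lies a fourth above the bass; after resolving down by step to E5, the interval above the bass becomes a third.
Suspension figures are named by those two intervals: 4–3.

4–3 suspension.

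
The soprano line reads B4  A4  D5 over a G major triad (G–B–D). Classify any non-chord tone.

The harmony at that moment is G major triad (G, B, D); A4 is not a chord tone.
It is approached by step down from B4 and left by leap up to D5.
Step in, leap out — an escape tone.

A4 is an escape tone.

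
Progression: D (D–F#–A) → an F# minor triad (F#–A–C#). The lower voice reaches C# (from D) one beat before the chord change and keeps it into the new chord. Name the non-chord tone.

C# is an anticipation.

The harmony at that moment is D major triad (D, F#, A); C# is not a chord tone.
It is approached by step down from D and then sustained as the same pitch into the next harmony.
Arriving early and becoming a chord tone when the harmony changes — an anticipation.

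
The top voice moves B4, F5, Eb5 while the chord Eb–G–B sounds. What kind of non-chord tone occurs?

F5 is an appoggiatura.

The harmony at that moment is Eb augmented triad (Eb, G, B); F5 is not a chord tone.
It is approached by leap up from B4 and left by step down to Eb5.
Leap in, step out — an appoggiatura.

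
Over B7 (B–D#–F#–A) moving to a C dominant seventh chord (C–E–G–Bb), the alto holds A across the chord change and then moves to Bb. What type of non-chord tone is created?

A is a retardation.

The harmony at that moment is C dominant seventh chord (C, E, G, Bb); A is not a chord tone.
It is held over (the same pitch as the preceding A) and left by step up to Bb.
Held over from the previous chord and resolving up by step — a retardation.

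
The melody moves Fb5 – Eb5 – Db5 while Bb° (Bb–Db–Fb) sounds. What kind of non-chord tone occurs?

Eb5 is a passing tone.

The harmony at that moment is Bb diminished triad (Bb, Db, Fb); Eb5 is not a chord tone.
It is approached by step down from Fb5 and left by step down to Db5.
Step in, step out in the same direction — a passing tone.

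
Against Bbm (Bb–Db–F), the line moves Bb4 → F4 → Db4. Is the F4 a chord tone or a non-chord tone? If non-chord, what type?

Bb minor triad contains Bb, Db, F; F is the fifth, so it is a chord tone.

Chord tone (the fifth of Bb minor triad).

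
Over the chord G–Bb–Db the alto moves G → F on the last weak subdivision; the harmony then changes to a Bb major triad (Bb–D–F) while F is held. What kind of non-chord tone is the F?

The harmony at that moment is G diminished triad (G, Bb, Db); F is not a chord tone.
It is approached by step down from G and then sustained as the same pitch into the next harmony.
Arriving early and becoming a chord tone when the harmony changes — an anticipation.

F is an anticipation.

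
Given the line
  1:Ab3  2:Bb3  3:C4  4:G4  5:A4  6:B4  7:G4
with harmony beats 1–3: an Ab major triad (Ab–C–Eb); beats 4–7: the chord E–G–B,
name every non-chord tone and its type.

The harmony at that moment is Ab major triad (Ab, C, Eb); Bb3 is not a chord tone.
It is approached by step up from Ab3 and left by step up to C4.
Step in, step out in the same direction — a passing tone.
The harmony at that moment is E minor triad (E, G, B); A4 is not a chord tone.
It is approached by step up from G4 and left by step up to B4.
Step in, step out in the same direction — a passing tone.

Bb3 (beat 2) — passing tone; A4 (beat 5) — passing tone.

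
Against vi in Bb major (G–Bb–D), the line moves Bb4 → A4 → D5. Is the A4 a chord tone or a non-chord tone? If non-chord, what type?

The harmony at that moment is G minor triad (G, Bb, D); A4 is not a chord tone.
It is approached by step down from Bb4 and left by leap up to D5.
Step in, leap out — an escape tone.

Non-chord tone — an escape tone.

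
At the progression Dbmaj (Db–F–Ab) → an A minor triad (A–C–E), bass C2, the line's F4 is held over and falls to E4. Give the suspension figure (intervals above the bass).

At the second chord the bass is C2. The suspended F4 lies a fourth above the bass; after resolving down by step to E4, the interval above the bass becomes a third.
Suspension figures are named by those two intervals: 4–3.

4–3 suspension.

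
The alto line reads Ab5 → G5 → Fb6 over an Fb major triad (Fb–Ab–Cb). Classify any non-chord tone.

The harmony at that moment is Fb major triad (Fb, Ab, Cb); G5 is not a chord tone.
It is approached by step down from Ab5 and left by leap up to Fb6.
Step in, leap out — an escape tone.

G5 is an escape tone.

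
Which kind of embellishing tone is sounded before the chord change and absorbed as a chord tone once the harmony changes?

Anticipation.

Approach: ahead of the chord change (typically by step), so it is dissonant against the current harmony. Departure: none — the same pitch is restated or held and is a chord tone of the new harmony.
Dissonant first, consonant once the harmony catches up: the note simply arrives early — an anticipation. (The reverse timing, consonant first and dissonant after the change, would be a suspension or retardation.)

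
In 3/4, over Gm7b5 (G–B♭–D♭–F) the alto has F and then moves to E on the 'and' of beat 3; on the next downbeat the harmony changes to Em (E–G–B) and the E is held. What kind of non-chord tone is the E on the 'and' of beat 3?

The harmony at that moment is G half-diminished seventh chord (G, B♭, D♭, F); E is not a chord tone.
It is approached by step down from F and then sustained as the same pitch into the next harmony.
Arriving early and becoming a chord tone when the harmony changes — an anticipation.

Anticipation.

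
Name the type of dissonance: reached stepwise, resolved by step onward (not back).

Approach: by step. Departure: by step, continuing in the same direction.
Stepwise on both sides with no change of direction means the note fills in the space between two different chord tones — a passing tone. (Had it turned back to its starting note it would be a neighbor tone instead.)

Passing tone.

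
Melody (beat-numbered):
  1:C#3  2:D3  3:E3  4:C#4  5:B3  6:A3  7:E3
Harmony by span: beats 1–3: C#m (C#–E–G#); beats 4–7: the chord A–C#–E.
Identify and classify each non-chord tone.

D3 (beat 2) — passing tone; B3 (beat 5) — passing tone.

The harmony at that moment is C# minor triad (C#, E, G#); D3 is not a chord tone.
It is approached by step up from C#3 and left by step up to E3.
Step in, step out in the same direction — a passing tone.
The harmony at that moment is A major triad (A, C#, E); B3 is not a chord tone.
It is approached by step down from C#4 and left by step down to A3.
Step in, step out in the same direction — a passing tone.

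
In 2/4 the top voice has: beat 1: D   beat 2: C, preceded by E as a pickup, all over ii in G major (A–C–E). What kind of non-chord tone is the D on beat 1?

The harmony at that moment is A minor triad (A, C, E); D is not a chord tone.
It is approached by step down from E and left by step down to C.
Step in, step out in the same direction — a passing tone.

Passing tone.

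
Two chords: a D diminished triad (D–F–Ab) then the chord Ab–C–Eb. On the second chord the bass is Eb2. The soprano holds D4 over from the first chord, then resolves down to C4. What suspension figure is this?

At the second chord the bass is Eb2. The suspended D4 lies a seventh above the bass; after resolving down by step to C4, the interval above the bass becomes a sixth.
Suspension figures are named by those two intervals: 7–6.

7–6 suspension.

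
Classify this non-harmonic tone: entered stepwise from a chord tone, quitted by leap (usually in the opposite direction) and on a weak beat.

Approach: by step. Departure: by leap. Metric position: weak.
Step in, leap out, from a weak position — an escape tone (échappée). (It is the mirror image of the appoggiatura, which leaps in and steps out on a strong beat.)

Escape tone.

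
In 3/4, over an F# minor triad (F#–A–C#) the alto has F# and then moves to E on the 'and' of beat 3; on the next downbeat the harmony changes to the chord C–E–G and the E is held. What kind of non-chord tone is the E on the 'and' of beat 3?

The harmony at that moment is F# minor triad (F#, A, C#); E is not a chord tone.
It is approached by step down from F# and then sustained as the same pitch into the next harmony.
Arriving early and becoming a chord tone when the harmony changes — an anticipation.

Anticipation.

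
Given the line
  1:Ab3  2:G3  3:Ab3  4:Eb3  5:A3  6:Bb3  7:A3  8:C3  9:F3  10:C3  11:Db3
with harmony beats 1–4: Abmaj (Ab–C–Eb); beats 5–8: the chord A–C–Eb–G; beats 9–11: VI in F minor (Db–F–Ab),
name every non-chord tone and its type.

G3 (beat 2) — neighbor tone; Bb3 (beat 6) — neighbor tone; C3 (beat 10) — appoggiatura.

The harmony at that moment is Ab major triad (Ab, C, Eb); G3 is not a chord tone.
It is approached by step down from Ab3 and left by step up to Ab3.
Step away and step back to the same note — a neighbor tone (lower neighbor).
The harmony at that moment is A half-diminished seventh chord (A, C, Eb, G); Bb3 is not a chord tone.
It is approached by step up from A3 and left by step down to A3.
Step away and step back to the same note — a neighbor tone (upper neighbor).
The harmony at that moment is Db major triad (Db, F, Ab); C3 is not a chord tone.
It is approached by leap down from F3 and left by step up to Db3.
Leap in, step out — an appoggiatura.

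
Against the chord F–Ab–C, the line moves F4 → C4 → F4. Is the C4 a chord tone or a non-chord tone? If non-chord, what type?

Chord tone (the fifth of F minor triad).

F minor triad contains F, Ab, C; C is the fifth, so it is a chord tone.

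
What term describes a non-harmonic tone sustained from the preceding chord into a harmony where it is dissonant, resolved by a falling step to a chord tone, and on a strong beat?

Suspension.

Approach: by preparation — the pitch is first a chord tone, then held (tied or repeated) while the harmony changes under it. Departure: down by step. Metric position: strong.
A prepared dissonance that resolves downward by step — a suspension. (The same figure resolving upward would be a retardation.)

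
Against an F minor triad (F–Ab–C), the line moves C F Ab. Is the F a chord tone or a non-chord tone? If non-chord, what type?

F minor triad contains F, Ab, C; F is the root, so it is a chord tone.

Chord tone (the root of F minor triad).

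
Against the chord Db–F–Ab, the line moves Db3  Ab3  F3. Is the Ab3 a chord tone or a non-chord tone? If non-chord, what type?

Chord tone (the fifth of Db major triad).

Db major triad contains Db, F, Ab; Ab is the fifth, so it is a chord tone.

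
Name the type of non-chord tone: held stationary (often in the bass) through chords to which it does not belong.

Pedal tone.

Approach: none. Departure: none — a single pitch is sustained while the chords change around it, passing through harmonies that do not contain it.
No melodic motion at all; the dissonance is created entirely by the moving harmonies against the stationary note — a pedal tone (pedal point).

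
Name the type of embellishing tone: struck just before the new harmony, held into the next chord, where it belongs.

Anticipation.

Approach: ahead of the chord change (typically by step), so it is dissonant against the current harmony. Departure: none — the same pitch is restated or held and is a chord tone of the new harmony.
Dissonant first, consonant once the harmony catches up: the note simply arrives early — an anticipation. (The reverse timing, consonant first and dissonant after the change, would be a suspension or retardation.)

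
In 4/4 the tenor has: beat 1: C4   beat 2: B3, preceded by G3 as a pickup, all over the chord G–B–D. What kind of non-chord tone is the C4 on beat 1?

The harmony at that moment is G major triad (G, B, D); C4 is not a chord tone.
It is approached by leap up from G3 and left by step down to B3.
Leap in, step out, metrically accented — an appoggiatura.

Appoggiatura.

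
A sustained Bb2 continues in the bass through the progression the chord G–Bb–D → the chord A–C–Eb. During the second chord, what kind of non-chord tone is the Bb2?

Pedal tone (pedal point).

The harmony at that moment is A diminished triad (A, C, Eb); Bb2 is not a chord tone.
It is held over (the same pitch as the preceding Bb2) and then sustained as the same pitch into the next harmony.
Sustained through a change of harmony — a pedal tone.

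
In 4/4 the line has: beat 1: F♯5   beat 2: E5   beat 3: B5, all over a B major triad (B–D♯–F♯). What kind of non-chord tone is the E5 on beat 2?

Escape tone.

The harmony at that moment is B major triad (B, D♯, F♯); E5 is not a chord tone.
It is approached by step down from F♯5 and left by leap up to B5.
Step in, leap out, on a weak beat — an escape tone.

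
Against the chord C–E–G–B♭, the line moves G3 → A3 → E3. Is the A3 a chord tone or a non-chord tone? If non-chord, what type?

Non-chord tone — an escape tone.

The harmony at that moment is C dominant seventh chord (C, E, G, B♭); A3 is not a chord tone.
It is approached by step up from G3 and left by leap down to E3.
Step in, leap out — an escape tone.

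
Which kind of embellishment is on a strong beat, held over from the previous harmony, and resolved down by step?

Suspension.

Approach: by preparation — the pitch is first a chord tone, then held (tied or repeated) while the harmony changes under it. Departure: down by step. Metric position: strong.
A prepared dissonance that resolves downward by step — a suspension. (The same figure resolving upward would be a retardation.)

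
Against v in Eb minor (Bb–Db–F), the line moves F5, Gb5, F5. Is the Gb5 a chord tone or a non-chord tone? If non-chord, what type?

The harmony at that moment is Bb minor triad (Bb, Db, F); Gb5 is not a chord tone.
It is approached by step up from F5 and left by step down to F5.
Step away and step back to the same note — a neighbor tone (upper neighbor).

Non-chord tone — a neighbor tone.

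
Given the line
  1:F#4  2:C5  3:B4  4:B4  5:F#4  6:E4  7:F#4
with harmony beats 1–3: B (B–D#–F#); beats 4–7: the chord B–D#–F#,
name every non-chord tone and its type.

C5 (beat 2) — appoggiatura; E4 (beat 6) — neighbor tone.

The harmony at that moment is B major triad (B, D#, F#); C5 is not a chord tone.
It is approached by leap up from F#4 and left by step down to B4.
Leap in, step out — an appoggiatura.
The harmony at that moment is B major triad (B, D#, F#); E4 is not a chord tone.
It is approached by step down from F#4 and left by step up to F#4.
Step away and step back to the same note — a neighbor tone (lower neighbor).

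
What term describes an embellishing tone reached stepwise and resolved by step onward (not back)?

Passing tone.

Approach: by step. Departure: by step, continuing in the same direction.
Stepwise on both sides with no change of direction means the note fills in the space between two different chord tones — a passing tone. (Had it turned back to its starting note it would be a neighbor tone instead.)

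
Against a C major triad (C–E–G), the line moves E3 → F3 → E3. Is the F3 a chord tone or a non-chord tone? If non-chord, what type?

Non-chord tone — a neighbor tone.

The harmony at that moment is C major triad (C, E, G); F3 is not a chord tone.
It is approached by step up from E3 and left by step down to E3.
Step away and step back to the same note — a neighbor tone (upper neighbor).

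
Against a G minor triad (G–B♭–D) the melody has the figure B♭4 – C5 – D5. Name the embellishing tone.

The harmony at that moment is G minor triad (G, B♭, D); C5 is not a chord tone.
It is approached by step up from B♭4 and left by step up to D5.
Step in, step out in the same direction — a passing tone.

C5 is a passing tone.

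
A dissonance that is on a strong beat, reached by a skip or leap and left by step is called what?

Appoggiatura.

Approach: by leap. Departure: by step. Metric position: strong.
Leap in, step out, in a metrically strong position — an appoggiatura. (It is the mirror image of the escape tone, which steps in and leaps out from a weak position.)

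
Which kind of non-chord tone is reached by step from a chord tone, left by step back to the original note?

Approach: by step. Departure: by step in the opposite direction, back to the starting pitch.
Stepwise on both sides but reversing to return to the same chord tone — a neighbor tone. (Had it continued onward in the same direction it would be a passing tone instead.)

Neighbor tone.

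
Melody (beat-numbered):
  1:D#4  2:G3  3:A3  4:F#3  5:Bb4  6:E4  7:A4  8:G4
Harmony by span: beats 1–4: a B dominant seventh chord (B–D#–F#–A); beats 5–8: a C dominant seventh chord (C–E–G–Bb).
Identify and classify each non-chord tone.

G3 (beat 2) — appoggiatura; A4 (beat 7) — appoggiatura.

The harmony at that moment is B dominant seventh chord (B, D#, F#, A); G3 is not a chord tone.
It is approached by leap down from D#4 and left by step up to A3.
Leap in, step out — an appoggiatura.
The harmony at that moment is C dominant seventh chord (C, E, G, Bb); A4 is not a chord tone.
It is approached by leap up from E4 and left by step down to G4.
Leap in, step out — an appoggiatura.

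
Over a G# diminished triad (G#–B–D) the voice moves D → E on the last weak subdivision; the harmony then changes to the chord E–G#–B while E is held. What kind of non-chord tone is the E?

E is an anticipation.

The harmony at that moment is G# diminished triad (G#, B, D); E is not a chord tone.
It is approached by step up from D and then sustained as the same pitch into the next harmony.
Arriving early and becoming a chord tone when the harmony changes — an anticipation.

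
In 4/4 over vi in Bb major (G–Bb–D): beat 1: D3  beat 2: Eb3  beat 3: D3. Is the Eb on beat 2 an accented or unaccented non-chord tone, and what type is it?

Unaccented neighbor tone.

The harmony at that moment is G minor triad (G, Bb, D); Eb3 is not a chord tone.
It is approached by step up from D3 and left by step down to D3.
Step away and step back to the same note — a neighbor tone (upper neighbor).
It falls on a weak beat, so it is unaccented.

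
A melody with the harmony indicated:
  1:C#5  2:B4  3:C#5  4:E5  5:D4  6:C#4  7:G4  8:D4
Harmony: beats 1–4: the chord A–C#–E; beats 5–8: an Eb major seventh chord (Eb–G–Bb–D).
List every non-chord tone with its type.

B4 (beat 2) — neighbor tone; C#4 (beat 6) — escape tone.

The harmony at that moment is A major triad (A, C#, E); B4 is not a chord tone.
It is approached by step down from C#5 and left by step up to C#5.
Step away and step back to the same note — a neighbor tone (lower neighbor).
The harmony at that moment is Eb major seventh chord (Eb, G, Bb, D); C#4 is not a chord tone.
It is approached by step down from D4 and left by leap up to G4.
Step in, leap out — an escape tone.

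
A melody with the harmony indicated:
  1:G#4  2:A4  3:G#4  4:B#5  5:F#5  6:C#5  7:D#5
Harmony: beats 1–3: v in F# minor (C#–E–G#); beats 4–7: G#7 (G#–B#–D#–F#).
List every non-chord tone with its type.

The harmony at that moment is C# minor triad (C#, E, G#); A4 is not a chord tone.
It is approached by step up from G#4 and left by step down to G#4.
Step away and step back to the same note — a neighbor tone (upper neighbor).
The harmony at that moment is G# dominant seventh chord (G#, B#, D#, F#); C#5 is not a chord tone.
It is approached by leap down from F#5 and left by step up to D#5.
Leap in, step out — an appoggiatura.

A4 (beat 2) — neighbor tone; C#5 (beat 6) — appoggiatura.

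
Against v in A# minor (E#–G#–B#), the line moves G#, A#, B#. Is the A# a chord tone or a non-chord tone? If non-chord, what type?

The harmony at that moment is E# minor triad (E#, G#, B#); A# is not a chord tone.
It is approached by step up from G# and left by step up to B#.
Step in, step out in the same direction — a passing tone.

Non-chord tone — a passing tone.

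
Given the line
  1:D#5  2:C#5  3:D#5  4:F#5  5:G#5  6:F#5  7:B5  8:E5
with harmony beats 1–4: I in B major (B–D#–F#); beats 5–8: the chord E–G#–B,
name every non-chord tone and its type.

C#5 (beat 2) — neighbor tone; F#5 (beat 6) — escape tone.

The harmony at that moment is B major triad (B, D#, F#); C#5 is not a chord tone.
It is approached by step down from D#5 and left by step up to D#5.
Step away and step back to the same note — a neighbor tone (lower neighbor).
The harmony at that moment is E major triad (E, G#, B); F#5 is not a chord tone.
It is approached by step down from G#5 and left by leap up to B5.
Step in, leap out — an escape tone.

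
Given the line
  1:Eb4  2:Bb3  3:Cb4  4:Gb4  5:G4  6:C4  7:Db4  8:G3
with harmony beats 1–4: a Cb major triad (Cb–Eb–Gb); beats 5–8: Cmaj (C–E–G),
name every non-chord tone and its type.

The harmony at that moment is Cb major triad (Cb, Eb, Gb); Bb3 is not a chord tone.
It is approached by leap down from Eb4 and left by step up to Cb4.
Leap in, step out — an appoggiatura.
The harmony at that moment is C major triad (C, E, G); Db4 is not a chord tone.
It is approached by step up from C4 and left by leap down to G3.
Step in, leap out — an escape tone.

Bb3 (beat 2) — appoggiatura; Db4 (beat 7) — escape tone.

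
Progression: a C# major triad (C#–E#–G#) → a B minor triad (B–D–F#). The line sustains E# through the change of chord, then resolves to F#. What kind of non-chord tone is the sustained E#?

E# is a retardation.

The harmony at that moment is B minor triad (B, D, F#); E# is not a chord tone.
It is held over (the same pitch as the preceding E#) and left by step up to F#.
Held over from the previous chord and resolving up by step — a retardation.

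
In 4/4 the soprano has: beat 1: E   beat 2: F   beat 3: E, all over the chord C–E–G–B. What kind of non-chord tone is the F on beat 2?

Upper neighbor tone.

The harmony at that moment is C major seventh chord (C, E, G, B); F is not a chord tone.
It is approached by step up from E and left by step down to E.
Step away and step back to the same note — a neighbor tone (upper neighbor).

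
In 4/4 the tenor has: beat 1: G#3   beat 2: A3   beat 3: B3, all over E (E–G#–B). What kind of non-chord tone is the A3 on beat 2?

Passing tone.

The harmony at that moment is E major triad (E, G#, B); A3 is not a chord tone.
It is approached by step up from G#3 and left by step up to B3.
Step in, step out in the same direction — a passing tone.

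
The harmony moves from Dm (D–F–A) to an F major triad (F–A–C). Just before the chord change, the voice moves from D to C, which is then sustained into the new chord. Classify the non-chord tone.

C is an anticipation.

The harmony at that moment is D minor triad (D, F, A); C is not a chord tone.
It is approached by step down from D and then sustained as the same pitch into the next harmony.
Arriving early and becoming a chord tone when the harmony changes — an anticipation.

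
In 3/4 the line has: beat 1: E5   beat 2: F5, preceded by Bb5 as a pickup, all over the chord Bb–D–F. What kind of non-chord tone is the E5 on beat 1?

The harmony at that moment is Bb major triad (Bb, D, F); E5 is not a chord tone.
It is approached by leap down from Bb5 and left by step up to F5.
Leap in, step out, metrically accented — an appoggiatura.

Appoggiatura.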